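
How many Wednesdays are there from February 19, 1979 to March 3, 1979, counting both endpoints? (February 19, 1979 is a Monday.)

2

February 19, 1979 is a Monday; the first Wednesday on or after it is February 21, 1979 (2 days later).
From February 21, 1979 to March 3, 1979: 7 + 3 = 10 days (rest of February, March).
10 ÷ 7 = 1 full weeks with remainder 3, so 1 more Wednesdays after the first → 2.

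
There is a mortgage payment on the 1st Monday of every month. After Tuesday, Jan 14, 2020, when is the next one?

Feb 3, 2020

Jan 2020 starts on a Wednesday, so its 1st Monday is Jan 6, 2020 (5 days in).
That is not after Jan 14, 2020, so look at Feb 2020.
Feb 2020 starts on a Saturday, so its 1st Monday is Feb 3, 2020 (2 days in).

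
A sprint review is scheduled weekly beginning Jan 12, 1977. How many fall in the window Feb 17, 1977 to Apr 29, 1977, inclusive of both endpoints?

10

Occurrences land 7·i days after Jan 12, 1977 for i = 0, 1, 2, …
Feb 17, 1977 is 36 days after the start; 36 ÷ 7 = 5 remainder 1; since the remainder is 1, round up to i = 6. First occurrence in the window: #7 on Feb 23, 1977 (6×7 = 42 days in).
Apr 29, 1977 is 107 days after the start; 107 ÷ 7 = 15 remainder 2. Last occurrence in the window: #16 on Apr 27, 1977.
Occurrences #7 through #16: 10 in total.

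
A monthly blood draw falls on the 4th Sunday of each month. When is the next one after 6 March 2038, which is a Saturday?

28 March 2038

March 2038 starts on a Monday; its first Sunday is the 7th, so the 4th Sunday is the 28th — 28 March 2038.
28 March 2038 is after 6 March 2038, so that is the next one.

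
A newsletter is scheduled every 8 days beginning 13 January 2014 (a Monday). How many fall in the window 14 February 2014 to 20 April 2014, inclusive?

Occurrences land 8·i days after 13 January 2014 for i = 0, 1, 2, …
14 February 2014 is 32 days after the start; 32 ÷ 8 = 4 remainder 0. First occurrence in the window: #5 on 14 February 2014 (4×8 = 32 days in).
20 April 2014 is 97 days after the start; 97 ÷ 8 = 12 remainder 1. Last occurrence in the window: #13 on 19 April 2014.
Occurrences #5 through #13: 9 in total.

9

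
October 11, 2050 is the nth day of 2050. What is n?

284

Days in months before October: 31 + 28 + 31 + 30 + 31 + 30 + 31 + 31 + 30 = 273.
Plus 11 days into October → day 284.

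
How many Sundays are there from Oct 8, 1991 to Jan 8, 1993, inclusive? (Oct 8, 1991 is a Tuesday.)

65

Oct 8, 1991 is a Tuesday; the first Sunday on or after it is Oct 13, 1991 (5 days later).
From Oct 13, 1991 to Jan 8, 1993: 79 + 366 + 8 = 453 days (rest of 1991, 1992, to Jan 8, 1993 in 1993).
453 ÷ 7 = 64 full weeks with remainder 5, so 64 more Sundays after the first → 65.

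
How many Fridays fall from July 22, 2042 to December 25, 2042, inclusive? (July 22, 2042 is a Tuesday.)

22

July 22, 2042 is a Tuesday; the first Friday on or after it is July 25, 2042 (3 days later).
From July 25, 2042 to December 25, 2042: 6 + 31 + 30 + 31 + 30 + 25 = 153 days (rest of July, August, September, October, November, December).
153 ÷ 7 = 21 full weeks with remainder 6, so 21 more Fridays after the first → 22.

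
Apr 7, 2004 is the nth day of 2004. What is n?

98

Days in months before Apr: 31 + 29 + 31 = 91.
Plus 7 days into Apr → day 98.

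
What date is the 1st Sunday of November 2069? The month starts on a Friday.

November 3, 2069

November 2069 begins on a Friday, so the first Sunday is November 3 (2 days later).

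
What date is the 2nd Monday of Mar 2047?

Mar 2047 begins on a Friday, so the first Monday is Mar 4 (3 days later).
The 2nd Monday is 1 weeks later: 4 + 7 = 11.

Mar 11, 2047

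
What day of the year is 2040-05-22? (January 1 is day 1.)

Days in months before May: 31 + 29 + 31 + 30 = 121.
Plus 22 days into May → day 143.

143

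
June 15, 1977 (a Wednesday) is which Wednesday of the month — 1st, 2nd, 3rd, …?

3rd

Day 15 falls in week ⌈15/7⌉ of the month.
Days 1–7 hold the 1st Wednesday, 8–14 the 2nd, 15–21 the 3rd, 22–28 the 4th, 29–31 the 5th.
15 is in the range for the 3rd.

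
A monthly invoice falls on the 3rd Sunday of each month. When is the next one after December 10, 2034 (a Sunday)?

December 17, 2034

December 2034 starts on a Friday; its first Sunday is the 3rd, so the 3rd Sunday is the 17th — December 17, 2034.
December 17, 2034 is after December 10, 2034, so that is the next one.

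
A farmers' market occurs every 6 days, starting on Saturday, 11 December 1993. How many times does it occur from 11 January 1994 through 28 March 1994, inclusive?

12

Occurrences land 6·i days after 11 December 1993 for i = 0, 1, 2, …
11 January 1994 is 31 days after the start; 31 ÷ 6 = 5 remainder 1; since the remainder is 1, round up to i = 6. First occurrence in the window: #7 on 16 January 1994 (6×6 = 36 days in).
28 March 1994 is 107 days after the start; 107 ÷ 6 = 17 remainder 5. Last occurrence in the window: #18 on 23 March 1994.
Occurrences #7 through #18: 12 in total.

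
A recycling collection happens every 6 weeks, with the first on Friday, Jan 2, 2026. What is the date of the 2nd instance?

Feb 13, 2026

The 2nd occurrence is 1 interval after the first: 1 × 42 = 42 days after Jan 2, 2026.
Jan has 31 days — 29 days to the end of Jan leaves 13.
13 days into Feb → Feb 13, 2026.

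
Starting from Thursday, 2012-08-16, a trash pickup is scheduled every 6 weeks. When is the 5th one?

2013-01-31

The 5th occurrence is 4 intervals after the first: 4 × 42 = 168 days after 2012-08-16.
August has 31 days — 15 days to the end of August leaves 153.
September has 30 days (123 left).
October has 31 days (92 left).
November has 30 days (62 left).
December has 31 days (31 left).
31 days into January → 2013-01-31.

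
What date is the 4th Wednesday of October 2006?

October 25, 2006

October 2006 begins on a Sunday, so the first Wednesday is October 4 (3 days later).
The 4th Wednesday is 3 weeks later: 4 + 21 = 25.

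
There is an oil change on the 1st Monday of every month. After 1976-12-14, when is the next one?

December 1976 starts on a Wednesday, so its 1st Monday is 1976-12-06 (5 days in).
That is not after 1976-12-14, so look at January 1977.
January 1977 starts on a Saturday, so its 1st Monday is 1977-01-03 (2 days in).

1977-01-03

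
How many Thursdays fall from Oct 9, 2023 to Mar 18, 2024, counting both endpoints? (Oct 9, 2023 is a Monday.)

23

Oct 9, 2023 is a Monday; the first Thursday on or after it is Oct 12, 2023 (3 days later).
From Oct 12, 2023 to Mar 18, 2024: 19 + 30 + 31 + 31 + 29 + 18 = 158 days (rest of Oct, Nov, Dec, Jan, Feb, Mar).
158 ÷ 7 = 22 full weeks with remainder 4, so 22 more Thursdays after the first → 23.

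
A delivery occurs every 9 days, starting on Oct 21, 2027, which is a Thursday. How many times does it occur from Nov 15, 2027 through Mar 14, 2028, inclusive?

Occurrences land 9·i days after Oct 21, 2027 for i = 0, 1, 2, …
Nov 15, 2027 is 25 days after the start; 25 ÷ 9 = 2 remainder 7; since the remainder is 7, round up to i = 3. First occurrence in the window: #4 on Nov 17, 2027 (3×9 = 27 days in).
Mar 14, 2028 is 145 days after the start; 145 ÷ 9 = 16 remainder 1. Last occurrence in the window: #17 on Mar 13, 2028.
Occurrences #4 through #17: 14 in total.

14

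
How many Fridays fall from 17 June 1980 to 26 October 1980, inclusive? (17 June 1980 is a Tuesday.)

19

17 June 1980 is a Tuesday; the first Friday on or after it is 20 June 1980 (3 days later).
From 20 June 1980 to 26 October 1980: 10 + 31 + 31 + 30 + 26 = 128 days (rest of June, July, August, September, October).
128 ÷ 7 = 18 full weeks with remainder 2, so 18 more Fridays after the first → 19.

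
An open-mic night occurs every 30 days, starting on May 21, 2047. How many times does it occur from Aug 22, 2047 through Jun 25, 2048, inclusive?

10

Occurrences land 30·i days after May 21, 2047 for i = 0, 1, 2, …
Aug 22, 2047 is 93 days after the start; 93 ÷ 30 = 3 remainder 3; since the remainder is 3, round up to i = 4. First occurrence in the window: #5 on Sep 18, 2047 (4×30 = 120 days in).
Jun 25, 2048 is 401 days after the start; 401 ÷ 30 = 13 remainder 11. Last occurrence in the window: #14 on Jun 14, 2048.
Occurrences #5 through #14: 10 in total.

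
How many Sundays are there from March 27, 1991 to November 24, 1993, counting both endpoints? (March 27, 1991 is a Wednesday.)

139

March 27, 1991 is a Wednesday; the first Sunday on or after it is March 31, 1991 (4 days later).
From March 31, 1991 to November 24, 1993: 275 + 366 + 328 = 969 days (rest of 1991, 1992, to November 24, 1993 in 1993).
969 ÷ 7 = 138 full weeks with remainder 3, so 138 more Sundays after the first → 139.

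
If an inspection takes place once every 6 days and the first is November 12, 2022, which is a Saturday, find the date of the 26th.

The 26th occurrence is 25 intervals after the first: 25 × 6 = 150 days after November 12, 2022.
November has 30 days — 18 days to the end of November leaves 132.
December has 31 days (101 left).
January has 31 days (70 left).
February has 28 days (42 left).
March has 31 days (11 left).
11 days into April → April 11, 2023.

April 11, 2023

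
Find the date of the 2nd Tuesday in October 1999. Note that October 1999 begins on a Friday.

October 1999 begins on a Friday, so the first Tuesday is October 5 (4 days later).
The 2nd Tuesday is 1 weeks later: 5 + 7 = 12.

1999-10-12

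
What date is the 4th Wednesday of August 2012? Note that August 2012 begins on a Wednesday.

22 August 2012

August 2012 begins on a Wednesday, so the first Wednesday is August 1.
The 4th Wednesday is 3 weeks later: 1 + 21 = 22.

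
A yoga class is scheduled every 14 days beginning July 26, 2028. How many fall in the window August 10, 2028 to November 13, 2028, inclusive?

Occurrences land 14·i days after July 26, 2028 for i = 0, 1, 2, …
August 10, 2028 is 15 days after the start; 15 ÷ 14 = 1 remainder 1; since the remainder is 1, round up to i = 2. First occurrence in the window: #3 on August 23, 2028 (2×14 = 28 days in).
November 13, 2028 is 110 days after the start; 110 ÷ 14 = 7 remainder 12. Last occurrence in the window: #8 on November 1, 2028.
Occurrences #3 through #8: 6 in total.

6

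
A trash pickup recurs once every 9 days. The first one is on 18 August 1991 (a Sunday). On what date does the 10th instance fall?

7 November 1991

The 10th occurrence is 9 intervals after the first: 9 × 9 = 81 days after 18 August 1991.
August has 31 days — 13 days to the end of August leaves 68.
September has 30 days (38 left).
October has 31 days (7 left).
7 days into November → 7 November 1991.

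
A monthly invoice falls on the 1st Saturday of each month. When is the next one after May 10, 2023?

May 2023 starts on a Monday, so its 1st Saturday is May 6, 2023 (5 days in).
That is not after May 10, 2023, so look at Jun 2023.
Jun 2023 starts on a Thursday, so its 1st Saturday is Jun 3, 2023 (2 days in).

Jun 3, 2023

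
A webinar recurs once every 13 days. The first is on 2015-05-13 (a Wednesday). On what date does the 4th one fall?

The 4th occurrence is 3 intervals after the first: 3 × 13 = 39 days after 2015-05-13.
May has 31 days — 18 days to the end of May leaves 21.
21 days into June → 2015-06-21.

2015-06-21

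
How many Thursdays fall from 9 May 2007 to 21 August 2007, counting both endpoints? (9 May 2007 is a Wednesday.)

9 May 2007 is a Wednesday; the first Thursday on or after it is 10 May 2007 (1 day later).
From 10 May 2007 to 21 August 2007: 21 + 30 + 31 + 21 = 103 days (rest of May, June, July, August).
103 ÷ 7 = 14 full weeks with remainder 5, so 14 more Thursdays after the first → 15.

15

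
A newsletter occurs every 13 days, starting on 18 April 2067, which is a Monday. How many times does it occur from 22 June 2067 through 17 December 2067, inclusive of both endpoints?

Occurrences land 13·i days after 18 April 2067 for i = 0, 1, 2, …
22 June 2067 is 65 days after the start; 65 ÷ 13 = 5 remainder 0. First occurrence in the window: #6 on 22 June 2067 (5×13 = 65 days in).
17 December 2067 is 243 days after the start; 243 ÷ 13 = 18 remainder 9. Last occurrence in the window: #19 on 8 December 2067.
Occurrences #6 through #19: 14 in total.

14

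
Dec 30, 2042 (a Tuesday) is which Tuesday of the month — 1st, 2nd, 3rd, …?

Day 30 falls in week ⌈30/7⌉ of the month.
Days 1–7 hold the 1st Tuesday, 8–14 the 2nd, 15–21 the 3rd, 22–28 the 4th, 29–31 the 5th.
30 is in the range for the 5th.

5th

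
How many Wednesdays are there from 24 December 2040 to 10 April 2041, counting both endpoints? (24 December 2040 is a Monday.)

24 December 2040 is a Monday; the first Wednesday on or after it is 26 December 2040 (2 days later).
From 26 December 2040 to 10 April 2041: 5 + 31 + 28 + 31 + 10 = 105 days (rest of December, January, February, March, April).
105 ÷ 7 = 15 full weeks with remainder 0, so 15 more Wednesdays after the first → 16.

16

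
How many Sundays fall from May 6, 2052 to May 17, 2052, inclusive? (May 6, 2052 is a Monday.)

1

May 6, 2052 is a Monday; the first Sunday on or after it is May 12, 2052 (6 days later).
From May 12, 2052 to May 17, 2052 is 17 − 12 = 5 days.
5 ÷ 7 = 0 full weeks with remainder 5, so 0 more Sundays after the first → 1.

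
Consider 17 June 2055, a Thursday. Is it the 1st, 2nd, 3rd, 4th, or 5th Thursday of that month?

Day 17 falls in week ⌈17/7⌉ of the month.
Days 1–7 hold the 1st Thursday, 8–14 the 2nd, 15–21 the 3rd, 22–28 the 4th, 29–31 the 5th.
17 is in the range for the 3rd.

3rd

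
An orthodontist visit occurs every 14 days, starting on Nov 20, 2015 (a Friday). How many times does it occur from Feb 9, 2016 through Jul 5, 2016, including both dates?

11

Occurrences land 14·i days after Nov 20, 2015 for i = 0, 1, 2, …
Feb 9, 2016 is 81 days after the start; 81 ÷ 14 = 5 remainder 11; since the remainder is 11, round up to i = 6. First occurrence in the window: #7 on Feb 12, 2016 (6×14 = 84 days in).
Jul 5, 2016 is 228 days after the start; 228 ÷ 14 = 16 remainder 4. Last occurrence in the window: #17 on Jul 1, 2016.
Occurrences #7 through #17: 11 in total.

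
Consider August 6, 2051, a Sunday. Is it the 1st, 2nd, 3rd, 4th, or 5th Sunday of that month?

Day 6 falls in week ⌈6/7⌉ of the month.
Days 1–7 hold the 1st Sunday, 8–14 the 2nd, 15–21 the 3rd, 22–28 the 4th, 29–31 the 5th.
6 is in the range for the 1st.

1st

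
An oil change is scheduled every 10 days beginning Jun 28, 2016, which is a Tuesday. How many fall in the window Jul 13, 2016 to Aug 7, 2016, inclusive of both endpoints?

Occurrences land 10·i days after Jun 28, 2016 for i = 0, 1, 2, …
Jul 13, 2016 is 15 days after the start; 15 ÷ 10 = 1 remainder 5; since the remainder is 5, round up to i = 2. First occurrence in the window: #3 on Jul 18, 2016 (2×10 = 20 days in).
Aug 7, 2016 is 40 days after the start; 40 ÷ 10 = 4 remainder 0. Last occurrence in the window: #5 on Aug 7, 2016.
Occurrences #3 through #5: 3 in total.

3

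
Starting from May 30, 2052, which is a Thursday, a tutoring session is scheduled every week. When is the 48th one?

April 24, 2053

The 48th occurrence is 47 intervals after the first: 47 × 7 = 329 days after May 30, 2052.
May has 31 days — 1 day to the end of May leaves 328.
June has 30 days (298 left).
July has 31 days (267 left).
August has 31 days (236 left).
September has 30 days (206 left).
October has 31 days (175 left).
November has 30 days (145 left).
December has 31 days (114 left).
January has 31 days (83 left).
February has 28 days (55 left).
March has 31 days (24 left).
24 days into April → April 24, 2053.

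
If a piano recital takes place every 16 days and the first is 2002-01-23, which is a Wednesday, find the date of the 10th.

The 10th occurrence is 9 intervals after the first: 9 × 16 = 144 days after 2002-01-23.
January has 31 days — 8 days to the end of January leaves 136.
February has 28 days (108 left).
March has 31 days (77 left).
April has 30 days (47 left).
May has 31 days (16 left).
16 days into June → 2002-06-16.

2002-06-16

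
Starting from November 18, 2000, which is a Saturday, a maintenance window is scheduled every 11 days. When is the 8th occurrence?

February 3, 2001

The 8th occurrence is 7 intervals after the first: 7 × 11 = 77 days after November 18, 2000.
November has 30 days — 12 days to the end of November leaves 65.
December has 31 days (34 left).
January has 31 days (3 left).
3 days into February → February 3, 2001.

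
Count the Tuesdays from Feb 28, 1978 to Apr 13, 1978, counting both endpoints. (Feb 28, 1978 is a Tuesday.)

Feb 28, 1978 is a Tuesday; the first Tuesday on or after it is Feb 28, 1978.
From Feb 28, 1978 to Apr 13, 1978: 0 + 31 + 13 = 44 days (rest of Feb, Mar, Apr).
44 ÷ 7 = 6 full weeks with remainder 2, so 6 more Tuesdays after the first → 7.

7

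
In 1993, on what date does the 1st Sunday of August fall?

1993-08-01

August 1993 begins on a Sunday, so the first Sunday is August 1.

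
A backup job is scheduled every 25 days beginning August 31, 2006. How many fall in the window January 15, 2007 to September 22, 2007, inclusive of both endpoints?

Occurrences land 25·i days after August 31, 2006 for i = 0, 1, 2, …
January 15, 2007 is 137 days after the start; 137 ÷ 25 = 5 remainder 12; since the remainder is 12, round up to i = 6. First occurrence in the window: #7 on January 28, 2007 (6×25 = 150 days in).
September 22, 2007 is 387 days after the start; 387 ÷ 25 = 15 remainder 12. Last occurrence in the window: #16 on September 10, 2007.
Occurrences #7 through #16: 10 in total.

10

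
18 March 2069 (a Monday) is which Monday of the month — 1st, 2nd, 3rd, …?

3rd

Day 18 falls in week ⌈18/7⌉ of the month.
Days 1–7 hold the 1st Monday, 8–14 the 2nd, 15–21 the 3rd, 22–28 the 4th, 29–31 the 5th.
18 is in the range for the 3rd.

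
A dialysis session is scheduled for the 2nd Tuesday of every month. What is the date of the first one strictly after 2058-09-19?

2058-10-08

September 2058 starts on a Sunday; its first Tuesday is the 3rd, so the 2nd Tuesday is the 10th — 2058-09-10.
That is not after 2058-09-19, so look at October 2058.
October 2058 starts on a Tuesday; its first Tuesday is the 1st, so the 2nd Tuesday is the 8th — 2058-10-08.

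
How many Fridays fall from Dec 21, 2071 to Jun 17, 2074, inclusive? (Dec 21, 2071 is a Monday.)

130

Dec 21, 2071 is a Monday; the first Friday on or after it is Dec 25, 2071 (4 days later).
From Dec 25, 2071 to Jun 17, 2074: 6 + 366 + 365 + 168 = 905 days (rest of 2071, 2072, 2073, to Jun 17, 2074 in 2074).
905 ÷ 7 = 129 full weeks with remainder 2, so 129 more Fridays after the first → 130.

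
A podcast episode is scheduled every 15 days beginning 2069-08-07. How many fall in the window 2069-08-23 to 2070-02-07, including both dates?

Occurrences land 15·i days after 2069-08-07 for i = 0, 1, 2, …
2069-08-23 is 16 days after the start; 16 ÷ 15 = 1 remainder 1; since the remainder is 1, round up to i = 2. First occurrence in the window: #3 on 2069-09-06 (2×15 = 30 days in).
2070-02-07 is 184 days after the start; 184 ÷ 15 = 12 remainder 4. Last occurrence in the window: #13 on 2070-02-03.
Occurrences #3 through #13: 11 in total.

11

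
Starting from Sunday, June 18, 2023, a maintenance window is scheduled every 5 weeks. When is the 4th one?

The 4th occurrence is 3 intervals after the first: 3 × 35 = 105 days after June 18, 2023.
June has 30 days — 12 days to the end of June leaves 93.
July has 31 days (62 left).
August has 31 days (31 left).
September has 30 days (1 left).
1 day into October → October 1, 2023.

October 1, 2023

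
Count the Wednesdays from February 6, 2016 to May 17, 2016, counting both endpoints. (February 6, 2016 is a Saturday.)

February 6, 2016 is a Saturday; the first Wednesday on or after it is February 10, 2016 (4 days later).
From February 10, 2016 to May 17, 2016: 19 + 31 + 30 + 17 = 97 days (rest of February, March, April, May).
97 ÷ 7 = 13 full weeks with remainder 6, so 13 more Wednesdays after the first → 14.

14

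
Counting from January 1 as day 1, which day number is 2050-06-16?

167

Days in months before June: 31 + 28 + 31 + 30 + 31 = 151.
Plus 16 days into June → day 167.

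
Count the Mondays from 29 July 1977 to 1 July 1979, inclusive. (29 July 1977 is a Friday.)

100

29 July 1977 is a Friday; the first Monday on or after it is 1 August 1977 (3 days later).
From 1 August 1977 to 1 July 1979: 152 + 365 + 182 = 699 days (rest of 1977, 1978, to 1 July 1979 in 1979).
699 ÷ 7 = 99 full weeks with remainder 6, so 99 more Mondays after the first → 100.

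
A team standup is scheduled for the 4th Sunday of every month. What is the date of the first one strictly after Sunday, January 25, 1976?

January 1976 starts on a Thursday; its first Sunday is the 4th, so the 4th Sunday is the 25th — January 25, 1976.
That is not after January 25, 1976, so look at February 1976.
February 1976 starts on a Sunday; its first Sunday is the 1st, so the 4th Sunday is the 22nd — February 22, 1976.

February 22, 1976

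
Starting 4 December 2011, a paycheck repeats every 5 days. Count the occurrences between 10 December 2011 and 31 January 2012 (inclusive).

10

Occurrences land 5·i days after 4 December 2011 for i = 0, 1, 2, …
10 December 2011 is 6 days after the start; 6 ÷ 5 = 1 remainder 1; since the remainder is 1, round up to i = 2. First occurrence in the window: #3 on 14 December 2011 (2×5 = 10 days in).
31 January 2012 is 58 days after the start; 58 ÷ 5 = 11 remainder 3. Last occurrence in the window: #12 on 28 January 2012.
Occurrences #3 through #12: 10 in total.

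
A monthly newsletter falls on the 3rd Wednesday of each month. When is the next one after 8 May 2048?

May 2048 starts on a Friday; its first Wednesday is the 6th, so the 3rd Wednesday is the 20th — 20 May 2048.
20 May 2048 is after 8 May 2048, so that is the next one.

20 May 2048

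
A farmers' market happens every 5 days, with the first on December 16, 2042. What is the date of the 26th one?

April 20, 2043

The 26th occurrence is 25 intervals after the first: 25 × 5 = 125 days after December 16, 2042.
December has 31 days — 15 days to the end of December leaves 110.
January has 31 days (79 left).
February has 28 days (51 left).
March has 31 days (20 left).
20 days into April → April 20, 2043.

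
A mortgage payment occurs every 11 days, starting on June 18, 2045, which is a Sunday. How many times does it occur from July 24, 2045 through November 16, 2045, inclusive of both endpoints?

Occurrences land 11·i days after June 18, 2045 for i = 0, 1, 2, …
July 24, 2045 is 36 days after the start; 36 ÷ 11 = 3 remainder 3; since the remainder is 3, round up to i = 4. First occurrence in the window: #5 on August 1, 2045 (4×11 = 44 days in).
November 16, 2045 is 151 days after the start; 151 ÷ 11 = 13 remainder 8. Last occurrence in the window: #14 on November 8, 2045.
Occurrences #5 through #14: 10 in total.

10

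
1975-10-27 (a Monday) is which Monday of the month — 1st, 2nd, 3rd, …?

4th

Day 27 falls in week ⌈27/7⌉ of the month.
Days 1–7 hold the 1st Monday, 8–14 the 2nd, 15–21 the 3rd, 22–28 the 4th, 29–31 the 5th.
27 is in the range for the 4th.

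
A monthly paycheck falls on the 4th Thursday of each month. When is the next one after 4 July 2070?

24 July 2070

July 2070 starts on a Tuesday; its first Thursday is the 3rd, so the 4th Thursday is the 24th — 24 July 2070.
24 July 2070 is after 4 July 2070, so that is the next one.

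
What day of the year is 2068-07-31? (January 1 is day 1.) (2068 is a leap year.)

Days in months before July: 31 + 29 + 31 + 30 + 31 + 30 = 182.
Plus 31 days into July → day 213.

213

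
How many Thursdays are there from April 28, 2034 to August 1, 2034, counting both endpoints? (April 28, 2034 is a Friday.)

13

April 28, 2034 is a Friday; the first Thursday on or after it is May 4, 2034 (6 days later).
From May 4, 2034 to August 1, 2034: 27 + 30 + 31 + 1 = 89 days (rest of May, June, July, August).
89 ÷ 7 = 12 full weeks with remainder 5, so 12 more Thursdays after the first → 13.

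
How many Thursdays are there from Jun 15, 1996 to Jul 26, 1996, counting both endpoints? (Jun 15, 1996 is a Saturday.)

Jun 15, 1996 is a Saturday; the first Thursday on or after it is Jun 20, 1996 (5 days later).
From Jun 20, 1996 to Jul 26, 1996: 10 + 26 = 36 days (rest of Jun, Jul).
36 ÷ 7 = 5 full weeks with remainder 1, so 5 more Thursdays after the first → 6.

6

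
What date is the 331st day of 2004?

January has 31 days (331 − 31 = 300 remain).
February has 29 days (300 − 29 = 271 remain).
March has 31 days (271 − 31 = 240 remain).
April has 30 days (240 − 30 = 210 remain).
May has 31 days (210 − 31 = 179 remain).
June has 30 days (179 − 30 = 149 remain).
July has 31 days (149 − 31 = 118 remain).
August has 31 days (118 − 31 = 87 remain).
September has 30 days (87 − 30 = 57 remain).
October has 31 days (57 − 31 = 26 remain).
26 into November → November 26.

November 26, 2004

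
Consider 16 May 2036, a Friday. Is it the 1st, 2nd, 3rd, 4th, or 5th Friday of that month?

Day 16 falls in week ⌈16/7⌉ of the month.
Days 1–7 hold the 1st Friday, 8–14 the 2nd, 15–21 the 3rd, 22–28 the 4th, 29–31 the 5th.
16 is in the range for the 3rd.

3rd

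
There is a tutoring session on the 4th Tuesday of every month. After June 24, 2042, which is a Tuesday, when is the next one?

June 2042 starts on a Sunday; its first Tuesday is the 3rd, so the 4th Tuesday is the 24th — June 24, 2042.
That is not after June 24, 2042, so look at July 2042.
July 2042 starts on a Tuesday; its first Tuesday is the 1st, so the 4th Tuesday is the 22nd — July 22, 2042.

July 22, 2042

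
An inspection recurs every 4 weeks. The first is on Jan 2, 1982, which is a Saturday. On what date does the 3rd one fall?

The 3rd occurrence is 2 intervals after the first: 2 × 28 = 56 days after Jan 2, 1982.
Jan has 31 days — 29 days to the end of Jan leaves 27.
27 days into Feb → Feb 27, 1982.

Feb 27, 1982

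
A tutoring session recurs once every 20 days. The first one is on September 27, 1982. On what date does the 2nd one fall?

The 2nd occurrence is 1 interval after the first: 1 × 20 = 20 days after September 27, 1982.
September has 30 days — 3 days to the end of September leaves 17.
17 days into October → October 17, 1982.

October 17, 1982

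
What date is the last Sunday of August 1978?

August 1978 begins on a Tuesday, so the first Sunday is August 6 (5 days later).
August 1978 has 31 days. Adding weeks: 6, 13, 20, 27 — the last one ≤ 31 is the 27th.

August 27, 1978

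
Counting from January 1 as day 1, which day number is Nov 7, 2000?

312

Days in months before Nov: 31 + 29 + 31 + 30 + 31 + 30 + 31 + 31 + 30 + 31 = 305.
Plus 7 days into Nov → day 312.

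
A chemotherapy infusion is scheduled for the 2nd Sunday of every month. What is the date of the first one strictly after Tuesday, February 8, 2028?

February 13, 2028

February 2028 starts on a Tuesday; its first Sunday is the 6th, so the 2nd Sunday is the 13th — February 13, 2028.
February 13, 2028 is after February 8, 2028, so that is the next one.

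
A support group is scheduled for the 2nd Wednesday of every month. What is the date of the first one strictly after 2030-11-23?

November 2030 starts on a Friday; its first Wednesday is the 6th, so the 2nd Wednesday is the 13th — 2030-11-13.
That is not after 2030-11-23, so look at December 2030.
December 2030 starts on a Sunday; its first Wednesday is the 4th, so the 2nd Wednesday is the 11th — 2030-12-11.

2030-12-11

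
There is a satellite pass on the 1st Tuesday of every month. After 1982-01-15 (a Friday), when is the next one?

1982-02-02

January 1982 starts on a Friday, so its 1st Tuesday is 1982-01-05 (4 days in).
That is not after 1982-01-15, so look at February 1982.
February 1982 starts on a Monday, so its 1st Tuesday is 1982-02-02 (1 day in).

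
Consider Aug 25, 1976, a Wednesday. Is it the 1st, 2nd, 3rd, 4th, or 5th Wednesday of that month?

4th

Day 25 falls in week ⌈25/7⌉ of the month.
Days 1–7 hold the 1st Wednesday, 8–14 the 2nd, 15–21 the 3rd, 22–28 the 4th, 29–31 the 5th.
25 is in the range for the 4th.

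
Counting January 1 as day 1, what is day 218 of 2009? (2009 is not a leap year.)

January has 31 days (218 − 31 = 187 remain).
February has 28 days (187 − 28 = 159 remain).
March has 31 days (159 − 31 = 128 remain).
April has 30 days (128 − 30 = 98 remain).
May has 31 days (98 − 31 = 67 remain).
June has 30 days (67 − 30 = 37 remain).
July has 31 days (37 − 31 = 6 remain).
6 into August → August 6.

6 August 2009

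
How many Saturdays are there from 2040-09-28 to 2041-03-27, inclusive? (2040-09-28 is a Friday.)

26

2040-09-28 is a Friday; the first Saturday on or after it is 2040-09-29 (1 day later).
From 2040-09-29 to 2041-03-27: 1 + 31 + 30 + 31 + 31 + 28 + 27 = 179 days (rest of September, October, November, December, January, February, March).
179 ÷ 7 = 25 full weeks with remainder 4, so 25 more Saturdays after the first → 26.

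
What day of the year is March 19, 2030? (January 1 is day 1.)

Days in months before March: 31 + 28 = 59.
Plus 19 days into March → day 78.

78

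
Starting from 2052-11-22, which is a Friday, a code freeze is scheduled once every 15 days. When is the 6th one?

2053-02-05

The 6th occurrence is 5 intervals after the first: 5 × 15 = 75 days after 2052-11-22.
November has 30 days — 8 days to the end of November leaves 67.
December has 31 days (36 left).
January has 31 days (5 left).
5 days into February → 2053-02-05.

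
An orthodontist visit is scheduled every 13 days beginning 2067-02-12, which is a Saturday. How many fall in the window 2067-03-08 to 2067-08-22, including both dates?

13

Occurrences land 13·i days after 2067-02-12 for i = 0, 1, 2, …
2067-03-08 is 24 days after the start; 24 ÷ 13 = 1 remainder 11; since the remainder is 11, round up to i = 2. First occurrence in the window: #3 on 2067-03-10 (2×13 = 26 days in).
2067-08-22 is 191 days after the start; 191 ÷ 13 = 14 remainder 9. Last occurrence in the window: #15 on 2067-08-13.
Occurrences #3 through #15: 13 in total.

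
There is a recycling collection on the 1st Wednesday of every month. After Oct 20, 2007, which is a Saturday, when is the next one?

Oct 2007 starts on a Monday, so its 1st Wednesday is Oct 3, 2007 (2 days in).
That is not after Oct 20, 2007, so look at Nov 2007.
Nov 2007 starts on a Thursday, so its 1st Wednesday is Nov 7, 2007 (6 days in).

Nov 7, 2007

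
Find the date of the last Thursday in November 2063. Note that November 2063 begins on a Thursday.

2063-11-29

November 2063 begins on a Thursday, so the first Thursday is November 1.
November 2063 has 30 days. Adding weeks: 1, 8, 15, 22, 29 — the last one ≤ 30 is the 29th.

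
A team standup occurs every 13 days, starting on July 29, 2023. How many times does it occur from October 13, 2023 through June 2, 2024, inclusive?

Occurrences land 13·i days after July 29, 2023 for i = 0, 1, 2, …
October 13, 2023 is 76 days after the start; 76 ÷ 13 = 5 remainder 11; since the remainder is 11, round up to i = 6. First occurrence in the window: #7 on October 15, 2023 (6×13 = 78 days in).
June 2, 2024 is 309 days after the start; 309 ÷ 13 = 23 remainder 10. Last occurrence in the window: #24 on May 23, 2024.
Occurrences #7 through #24: 18 in total.

18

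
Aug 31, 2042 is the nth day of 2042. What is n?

Days in months before Aug: 31 + 28 + 31 + 30 + 31 + 30 + 31 = 212.
Plus 31 days into Aug → day 243.

243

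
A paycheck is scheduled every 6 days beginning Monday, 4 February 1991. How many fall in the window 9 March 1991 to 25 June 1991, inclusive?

Occurrences land 6·i days after 4 February 1991 for i = 0, 1, 2, …
9 March 1991 is 33 days after the start; 33 ÷ 6 = 5 remainder 3; since the remainder is 3, round up to i = 6. First occurrence in the window: #7 on 12 March 1991 (6×6 = 36 days in).
25 June 1991 is 141 days after the start; 141 ÷ 6 = 23 remainder 3. Last occurrence in the window: #24 on 22 June 1991.
Occurrences #7 through #24: 18 in total.

18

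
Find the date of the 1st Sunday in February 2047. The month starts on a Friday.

2047-02-03

February 2047 begins on a Friday, so the first Sunday is February 3 (2 days later).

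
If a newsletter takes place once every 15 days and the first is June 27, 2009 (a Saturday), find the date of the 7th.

The 7th occurrence is 6 intervals after the first: 6 × 15 = 90 days after June 27, 2009.
June has 30 days — 3 days to the end of June leaves 87.
July has 31 days (56 left).
August has 31 days (25 left).
25 days into September → September 25, 2009.

September 25, 2009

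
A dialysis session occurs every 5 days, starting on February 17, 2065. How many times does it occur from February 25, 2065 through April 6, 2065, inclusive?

Occurrences land 5·i days after February 17, 2065 for i = 0, 1, 2, …
February 25, 2065 is 8 days after the start; 8 ÷ 5 = 1 remainder 3; since the remainder is 3, round up to i = 2. First occurrence in the window: #3 on February 27, 2065 (2×5 = 10 days in).
April 6, 2065 is 48 days after the start; 48 ÷ 5 = 9 remainder 3. Last occurrence in the window: #10 on April 3, 2065.
Occurrences #3 through #10: 8 in total.

8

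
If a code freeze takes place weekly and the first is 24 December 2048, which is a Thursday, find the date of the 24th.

3 June 2049

The 24th occurrence is 23 intervals after the first: 23 × 7 = 161 days after 24 December 2048.
December has 31 days — 7 days to the end of December leaves 154.
January has 31 days (123 left).
February has 28 days (95 left).
March has 31 days (64 left).
April has 30 days (34 left).
May has 31 days (3 left).
3 days into June → 3 June 2049.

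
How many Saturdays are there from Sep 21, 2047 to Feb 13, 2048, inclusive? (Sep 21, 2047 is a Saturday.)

Sep 21, 2047 is a Saturday; the first Saturday on or after it is Sep 21, 2047.
From Sep 21, 2047 to Feb 13, 2048: 9 + 31 + 30 + 31 + 31 + 13 = 145 days (rest of Sep, Oct, Nov, Dec, Jan, Feb).
145 ÷ 7 = 20 full weeks with remainder 5, so 20 more Saturdays after the first → 21.

21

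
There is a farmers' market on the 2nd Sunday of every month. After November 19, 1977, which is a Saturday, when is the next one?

November 1977 starts on a Tuesday; its first Sunday is the 6th, so the 2nd Sunday is the 13th — November 13, 1977.
That is not after November 19, 1977, so look at December 1977.
December 1977 starts on a Thursday; its first Sunday is the 4th, so the 2nd Sunday is the 11th — December 11, 1977.

December 11, 1977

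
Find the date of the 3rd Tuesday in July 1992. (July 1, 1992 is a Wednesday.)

July 1992 begins on a Wednesday, so the first Tuesday is July 7 (6 days later).
The 3rd Tuesday is 2 weeks later: 7 + 14 = 21.

21 July 1992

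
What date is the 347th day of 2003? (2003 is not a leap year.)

January has 31 days (347 − 31 = 316 remain).
February has 28 days (316 − 28 = 288 remain).
March has 31 days (288 − 31 = 257 remain).
April has 30 days (257 − 30 = 227 remain).
May has 31 days (227 − 31 = 196 remain).
June has 30 days (196 − 30 = 166 remain).
July has 31 days (166 − 31 = 135 remain).
August has 31 days (135 − 31 = 104 remain).
September has 30 days (104 − 30 = 74 remain).
October has 31 days (74 − 31 = 43 remain).
November has 30 days (43 − 30 = 13 remain).
13 into December → December 13.

2003-12-13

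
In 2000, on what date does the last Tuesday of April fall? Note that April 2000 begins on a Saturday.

25 April 2000

April 2000 begins on a Saturday, so the first Tuesday is April 4 (3 days later).
April 2000 has 30 days. Adding weeks: 4, 11, 18, 25 — the last one ≤ 30 is the 25th.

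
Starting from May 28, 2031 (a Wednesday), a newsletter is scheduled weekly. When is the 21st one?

The 21st occurrence is 20 intervals after the first: 20 × 7 = 140 days after May 28, 2031.
May has 31 days — 3 days to the end of May leaves 137.
June has 30 days (107 left).
July has 31 days (76 left).
August has 31 days (45 left).
September has 30 days (15 left).
15 days into October → October 15, 2031.

October 15, 2031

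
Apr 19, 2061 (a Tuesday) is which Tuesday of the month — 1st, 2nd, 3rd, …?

Day 19 falls in week ⌈19/7⌉ of the month.
Days 1–7 hold the 1st Tuesday, 8–14 the 2nd, 15–21 the 3rd, 22–28 the 4th, 29–31 the 5th.
19 is in the range for the 3rd.

3rd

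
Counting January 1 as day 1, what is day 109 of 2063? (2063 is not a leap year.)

19 April 2063

January has 31 days (109 − 31 = 78 remain).
February has 28 days (78 − 28 = 50 remain).
March has 31 days (50 − 31 = 19 remain).
19 into April → April 19.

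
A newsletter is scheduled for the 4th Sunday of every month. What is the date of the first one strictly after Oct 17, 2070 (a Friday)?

Oct 2070 starts on a Wednesday; its first Sunday is the 5th, so the 4th Sunday is the 26th — Oct 26, 2070.
Oct 26, 2070 is after Oct 17, 2070, so that is the next one.

Oct 26, 2070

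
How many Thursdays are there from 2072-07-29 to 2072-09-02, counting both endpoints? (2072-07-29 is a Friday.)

5

2072-07-29 is a Friday; the first Thursday on or after it is 2072-08-04 (6 days later).
From 2072-08-04 to 2072-09-02: 27 + 2 = 29 days (rest of August, September).
29 ÷ 7 = 4 full weeks with remainder 1, so 4 more Thursdays after the first → 5.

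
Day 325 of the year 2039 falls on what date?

January has 31 days (325 − 31 = 294 remain).
February has 28 days (294 − 28 = 266 remain).
March has 31 days (266 − 31 = 235 remain).
April has 30 days (235 − 30 = 205 remain).
May has 31 days (205 − 31 = 174 remain).
June has 30 days (174 − 30 = 144 remain).
July has 31 days (144 − 31 = 113 remain).
August has 31 days (113 − 31 = 82 remain).
September has 30 days (82 − 30 = 52 remain).
October has 31 days (52 − 31 = 21 remain).
21 into November → November 21.

21 November 2039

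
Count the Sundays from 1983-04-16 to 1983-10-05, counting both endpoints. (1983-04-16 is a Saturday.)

1983-04-16 is a Saturday; the first Sunday on or after it is 1983-04-17 (1 day later).
From 1983-04-17 to 1983-10-05: 13 + 31 + 30 + 31 + 31 + 30 + 5 = 171 days (rest of April, May, June, July, August, September, October).
171 ÷ 7 = 24 full weeks with remainder 3, so 24 more Sundays after the first → 25.

25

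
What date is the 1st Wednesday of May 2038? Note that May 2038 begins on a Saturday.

May 5, 2038

May 2038 begins on a Saturday, so the first Wednesday is May 5 (4 days later).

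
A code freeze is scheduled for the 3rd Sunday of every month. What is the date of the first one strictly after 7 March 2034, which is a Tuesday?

19 March 2034

March 2034 starts on a Wednesday; its first Sunday is the 5th, so the 3rd Sunday is the 19th — 19 March 2034.
19 March 2034 is after 7 March 2034, so that is the next one.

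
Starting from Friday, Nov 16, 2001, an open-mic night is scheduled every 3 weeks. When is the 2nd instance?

Dec 7, 2001

The 2nd occurrence is 1 interval after the first: 1 × 21 = 21 days after Nov 16, 2001.
Nov has 30 days — 14 days to the end of Nov leaves 7.
7 days into Dec → Dec 7, 2001.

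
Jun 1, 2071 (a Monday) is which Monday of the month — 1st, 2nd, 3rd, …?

1st

Day 1 falls in week ⌈1/7⌉ of the month.
Days 1–7 hold the 1st Monday, 8–14 the 2nd, 15–21 the 3rd, 22–28 the 4th, 29–31 the 5th.
1 is in the range for the 1st.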